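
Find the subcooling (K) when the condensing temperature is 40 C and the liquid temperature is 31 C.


Subcooling = T_cond - T_liquid
Subcooling = 40 - 31
Subcooling = 9 K

9


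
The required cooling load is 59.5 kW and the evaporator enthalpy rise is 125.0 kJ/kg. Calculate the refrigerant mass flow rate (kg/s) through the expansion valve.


m_dot = Q / dh
m_dot = 59.5 / 125.0
m_dot = 0.476 kg/s

0.476


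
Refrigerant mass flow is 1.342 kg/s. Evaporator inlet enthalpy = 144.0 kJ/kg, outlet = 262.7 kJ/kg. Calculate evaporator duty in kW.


dh = 262.7 - 144.0 = 118.7 kJ/kg
Q_evap = m_dot * dh = 1.342 * 118.7
Q_evap = 159.3 kW

159.3


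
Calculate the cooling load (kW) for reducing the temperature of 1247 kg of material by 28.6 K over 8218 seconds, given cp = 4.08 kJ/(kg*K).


Q = m * cp * dT / t
Q = 1247 * 4.08 * 28.6 / 8218
Q = 17.706 kW

17.706


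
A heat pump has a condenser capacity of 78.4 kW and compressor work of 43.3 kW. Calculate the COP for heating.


COP_hp = Q_cond / W
COP_hp = 78.4 / 43.3
COP_hp = 1.811

1.811


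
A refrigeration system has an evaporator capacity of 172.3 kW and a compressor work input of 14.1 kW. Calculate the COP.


COP = Q_evap / W
COP = 172.3 / 14.1
COP = 12.22

12.22


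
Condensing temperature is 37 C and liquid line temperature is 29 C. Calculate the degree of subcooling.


Subcooling = T_cond - T_liquid
Subcooling = 37 - 29
Subcooling = 8 K

8


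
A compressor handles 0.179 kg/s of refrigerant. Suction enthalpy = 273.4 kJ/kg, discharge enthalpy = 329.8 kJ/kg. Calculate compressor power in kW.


dh = 329.8 - 273.4 = 56.4 kJ/kg
W = m_dot * dh = 0.179 * 56.4 = 10.1 kW

10.1


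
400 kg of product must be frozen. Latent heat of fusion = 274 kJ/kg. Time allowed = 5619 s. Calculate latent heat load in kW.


Q_lat = m * h_fg / t
Q_lat = 400 * 274 / 5619
Q_lat = 19.51 kW

19.51


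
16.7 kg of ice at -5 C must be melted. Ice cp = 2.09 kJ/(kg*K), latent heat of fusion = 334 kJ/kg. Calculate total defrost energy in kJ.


Sensible heat = cp * dT = 2.09 * 5 = 10.45 kJ/kg
Total per kg = 10.45 + 334 = 344.45 kJ/kg
Q = m * total = 16.7 * 344.45
Q = 5752.3 kJ

5752.3


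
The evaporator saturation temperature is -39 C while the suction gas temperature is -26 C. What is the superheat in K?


Superheat = T_suction - T_evap
Superheat = -26 - (-39)
Superheat = 13 K

13


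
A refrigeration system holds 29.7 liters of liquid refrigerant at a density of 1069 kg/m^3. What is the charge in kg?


Charge = V * rho / 1000
Charge = 29.7 * 1069 / 1000
Charge = 31.75 kg

31.75


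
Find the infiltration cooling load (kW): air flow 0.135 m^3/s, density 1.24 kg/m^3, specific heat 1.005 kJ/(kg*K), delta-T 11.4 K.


Q = V_dot * rho * cp * dT
Q = 0.135 * 1.24 * 1.005 * 11.4
Q = 1.918 kW

1.918


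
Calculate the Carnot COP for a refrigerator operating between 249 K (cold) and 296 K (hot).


dT = 296 - 249 = 47 K
COP_carnot = T_cold / dT = 249 / 47
COP_carnot = 5.298

5.298


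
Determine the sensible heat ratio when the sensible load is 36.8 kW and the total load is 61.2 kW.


SHR = Q_sensible / Q_total
SHR = 36.8 / 61.2
SHR = 0.601

0.601


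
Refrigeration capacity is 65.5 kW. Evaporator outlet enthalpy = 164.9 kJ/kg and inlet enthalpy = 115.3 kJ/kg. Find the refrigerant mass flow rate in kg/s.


dh = 164.9 - 115.3 = 49.6 kJ/kg
m_dot = Q / dh = 65.5 / 49.6 = 1.3206 kg/s

1.3206


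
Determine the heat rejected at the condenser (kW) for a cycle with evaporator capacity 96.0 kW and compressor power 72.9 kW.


Q_cond = Q_evap + W
Q_cond = 96.0 + 72.9
Q_cond = 168.9 kW

168.9


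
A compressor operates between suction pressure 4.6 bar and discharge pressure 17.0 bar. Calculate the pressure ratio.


PR = P_high / P_low
PR = 17.0 / 4.6
PR = 3.696

3.696


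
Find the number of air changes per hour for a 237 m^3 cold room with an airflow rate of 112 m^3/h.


ACH = flow / volume
ACH = 112 / 237
ACH = 0.473

0.473


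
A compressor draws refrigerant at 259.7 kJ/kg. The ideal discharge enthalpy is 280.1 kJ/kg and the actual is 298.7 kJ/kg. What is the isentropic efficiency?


dh_ideal = 280.1 - 259.7 = 20.4 kJ/kg
dh_actual = 298.7 - 259.7 = 39.0 kJ/kg
eta_s = dh_ideal / dh_actual = 20.4 / 39.0
eta_s = 0.5231

0.5231


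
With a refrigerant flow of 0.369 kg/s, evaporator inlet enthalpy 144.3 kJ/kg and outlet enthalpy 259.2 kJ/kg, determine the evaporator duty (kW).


dh = 259.2 - 144.3 = 114.9 kJ/kg
Q_evap = m_dot * dh = 0.369 * 114.9
Q_evap = 42.4 kW

42.4


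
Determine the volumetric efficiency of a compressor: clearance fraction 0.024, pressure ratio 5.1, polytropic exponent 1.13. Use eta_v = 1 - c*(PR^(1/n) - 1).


PR^(1/n) = 5.1^(1/1.13) = 4.22832438
eta_v = 1 - 0.024 * (4.22832438 - 1)
eta_v = 0.9225

0.9225


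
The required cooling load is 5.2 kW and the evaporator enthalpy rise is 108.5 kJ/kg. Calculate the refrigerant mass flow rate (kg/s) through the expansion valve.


m_dot = Q / dh
m_dot = 5.2 / 108.5
m_dot = 0.0479 kg/s

0.0479


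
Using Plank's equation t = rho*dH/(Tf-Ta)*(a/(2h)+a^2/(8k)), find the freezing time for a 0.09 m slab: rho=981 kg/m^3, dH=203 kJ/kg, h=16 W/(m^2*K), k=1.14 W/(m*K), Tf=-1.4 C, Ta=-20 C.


dT = -1.4 - (-20) = 18.6 K
term1 = a/(2h) = 0.09/(2*16) = 0.0028125
term2 = a^2/(8k) = 0.09^2/(8*1.14) = 0.0008881578947
t = rho*dH*1000/dT * (term1 + term2)
t = 981*203*1000/18.6 * (0.0028125 + 0.0008881578947)
t = 39622 s

39622


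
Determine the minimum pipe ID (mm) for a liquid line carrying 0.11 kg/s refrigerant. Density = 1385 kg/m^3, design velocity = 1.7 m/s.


A = m_dot / (rho * v) = 0.11 / (1385 * 1.7) = 0.00004671904863 m^2
d = sqrt(4*A/pi) * 1000
d = 7.7 mm

7.7


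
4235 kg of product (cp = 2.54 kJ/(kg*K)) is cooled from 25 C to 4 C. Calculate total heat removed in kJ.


dT = 25 - (4) = 21 K
Q = m * cp * dT = 4235 * 2.54 * 21
Q = 225895 kJ

225895


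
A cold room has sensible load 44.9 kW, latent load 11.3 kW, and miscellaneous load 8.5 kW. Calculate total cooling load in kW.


Q_total = Q_s + Q_l + Q_misc
Q_total = 44.9 + 11.3 + 8.5
Q_total = 64.7 kW

64.7


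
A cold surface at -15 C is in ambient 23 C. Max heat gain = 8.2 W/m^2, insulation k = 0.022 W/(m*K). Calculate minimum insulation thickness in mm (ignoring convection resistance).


dT = 23 - (-15) = 38 K
thickness = k * dT / q_max * 1000
thickness = 0.022 * 38 / 8.2 * 1000
thickness = 102.0 mm

102.0


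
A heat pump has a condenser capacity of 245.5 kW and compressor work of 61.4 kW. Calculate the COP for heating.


COP_hp = Q_cond / W
COP_hp = 245.5 / 61.4
COP_hp = 3.998

3.998


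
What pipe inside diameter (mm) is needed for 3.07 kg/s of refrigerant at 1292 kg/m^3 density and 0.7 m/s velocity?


A = m_dot / (rho * v) = 3.07 / (1292 * 0.7) = 0.003394515701 m^2
d = sqrt(4*A/pi) * 1000
d = 65.7 mm

65.7


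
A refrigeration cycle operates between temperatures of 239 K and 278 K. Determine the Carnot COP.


dT = 278 - 239 = 39 K
COP_carnot = T_cold / dT = 239 / 39
COP_carnot = 6.128

6.128


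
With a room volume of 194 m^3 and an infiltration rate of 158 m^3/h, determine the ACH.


ACH = flow / volume
ACH = 158 / 194
ACH = 0.814

0.814


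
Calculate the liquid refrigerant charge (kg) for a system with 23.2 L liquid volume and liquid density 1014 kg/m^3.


Charge = V * rho / 1000
Charge = 23.2 * 1014 / 1000
Charge = 23.52 kg

23.52


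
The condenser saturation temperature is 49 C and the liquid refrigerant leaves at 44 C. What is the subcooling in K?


Subcooling = T_cond - T_liquid
Subcooling = 49 - 44
Subcooling = 5 K

5


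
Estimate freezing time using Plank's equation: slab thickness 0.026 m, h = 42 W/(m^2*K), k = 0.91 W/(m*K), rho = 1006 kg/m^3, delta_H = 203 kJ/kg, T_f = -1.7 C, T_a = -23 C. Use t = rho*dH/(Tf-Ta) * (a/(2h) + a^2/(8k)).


dT = -1.7 - (-23) = 21.3 K
term1 = a/(2h) = 0.026/(2*42) = 0.0003095238095
term2 = a^2/(8k) = 0.026^2/(8*0.91) = 0.00009285714286
t = rho*dH*1000/dT * (term1 + term2)
t = 1006*203*1000/21.3 * (0.0003095238095 + 0.00009285714286)
t = 3858 s

3858


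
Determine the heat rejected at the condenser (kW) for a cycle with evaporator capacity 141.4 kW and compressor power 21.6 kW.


Q_cond = Q_evap + W
Q_cond = 141.4 + 21.6
Q_cond = 163.0 kW

163.0


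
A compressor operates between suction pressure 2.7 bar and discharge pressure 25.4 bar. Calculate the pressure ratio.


PR = P_high / P_low
PR = 25.4 / 2.7
PR = 9.407

9.407


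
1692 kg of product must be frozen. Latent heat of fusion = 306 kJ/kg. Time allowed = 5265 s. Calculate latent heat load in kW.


Q_lat = m * h_fg / t
Q_lat = 1692 * 306 / 5265
Q_lat = 98.34 kW

98.34


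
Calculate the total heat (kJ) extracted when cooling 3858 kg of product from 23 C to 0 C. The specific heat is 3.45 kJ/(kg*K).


dT = 23 - (0) = 23 K
Q = m * cp * dT = 3858 * 3.45 * 23
Q = 306132 kJ

306132


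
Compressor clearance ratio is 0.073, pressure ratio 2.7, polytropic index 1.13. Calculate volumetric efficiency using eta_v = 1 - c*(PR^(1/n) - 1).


PR^(1/n) = 2.7^(1/1.13) = 2.40845116
eta_v = 1 - 0.073 * (2.40845116 - 1)
eta_v = 0.8972

0.8972


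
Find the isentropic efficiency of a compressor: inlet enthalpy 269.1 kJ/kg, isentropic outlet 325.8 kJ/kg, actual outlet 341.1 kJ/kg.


dh_ideal = 325.8 - 269.1 = 56.7 kJ/kg
dh_actual = 341.1 - 269.1 = 72.0 kJ/kg
eta_s = dh_ideal / dh_actual = 56.7 / 72.0
eta_s = 0.7875

0.7875


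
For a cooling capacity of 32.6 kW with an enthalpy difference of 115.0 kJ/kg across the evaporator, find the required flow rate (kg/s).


m_dot = Q / dh
m_dot = 32.6 / 115.0
m_dot = 0.2835 kg/s

0.2835


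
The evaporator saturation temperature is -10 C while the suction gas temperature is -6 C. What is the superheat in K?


Superheat = T_suction - T_evap
Superheat = -6 - (-10)
Superheat = 4 K

4


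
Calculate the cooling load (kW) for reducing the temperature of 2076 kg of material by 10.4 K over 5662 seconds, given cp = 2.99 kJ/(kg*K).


Q = m * cp * dT / t
Q = 2076 * 2.99 * 10.4 / 5662
Q = 11.402 kW

11.402


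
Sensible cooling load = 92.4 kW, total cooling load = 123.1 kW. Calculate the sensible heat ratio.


SHR = Q_sensible / Q_total
SHR = 92.4 / 123.1
SHR = 0.751

0.751


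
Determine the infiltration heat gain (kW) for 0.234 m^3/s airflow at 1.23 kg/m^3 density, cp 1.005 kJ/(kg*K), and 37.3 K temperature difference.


Q = V_dot * rho * cp * dT
Q = 0.234 * 1.23 * 1.005 * 37.3
Q = 10.789 kW

10.789


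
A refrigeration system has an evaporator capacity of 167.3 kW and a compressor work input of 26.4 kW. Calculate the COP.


COP = Q_evap / W
COP = 167.3 / 26.4
COP = 6.337

6.337


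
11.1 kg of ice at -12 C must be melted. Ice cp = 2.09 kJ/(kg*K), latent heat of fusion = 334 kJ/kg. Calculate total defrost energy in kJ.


Sensible heat = cp * dT = 2.09 * 12 = 25.08 kJ/kg
Total per kg = 25.08 + 334 = 359.08 kJ/kg
Q = m * total = 11.1 * 359.08
Q = 3985.8 kJ

3985.8


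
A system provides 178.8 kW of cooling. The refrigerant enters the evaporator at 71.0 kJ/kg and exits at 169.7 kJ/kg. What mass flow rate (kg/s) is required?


dh = 169.7 - 71.0 = 98.7 kJ/kg
m_dot = Q / dh = 178.8 / 98.7 = 1.8116 kg/s

1.8116


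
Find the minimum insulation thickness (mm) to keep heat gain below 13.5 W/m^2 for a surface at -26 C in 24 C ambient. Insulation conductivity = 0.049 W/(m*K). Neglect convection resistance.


dT = 24 - (-26) = 50 K
thickness = k * dT / q_max * 1000
thickness = 0.049 * 50 / 13.5 * 1000
thickness = 181.5 mm

181.5


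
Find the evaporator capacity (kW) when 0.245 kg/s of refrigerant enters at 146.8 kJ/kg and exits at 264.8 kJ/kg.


dh = 264.8 - 146.8 = 118.0 kJ/kg
Q_evap = m_dot * dh = 0.245 * 118.0
Q_evap = 28.91 kW

28.91


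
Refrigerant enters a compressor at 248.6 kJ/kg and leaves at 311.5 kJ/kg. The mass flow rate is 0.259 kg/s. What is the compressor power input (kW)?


dh = 311.5 - 248.6 = 62.9 kJ/kg
W = m_dot * dh = 0.259 * 62.9 = 16.29 kW

16.29


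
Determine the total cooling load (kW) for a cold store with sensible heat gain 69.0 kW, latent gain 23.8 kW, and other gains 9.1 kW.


Q_total = Q_s + Q_l + Q_misc
Q_total = 69.0 + 23.8 + 9.1
Q_total = 101.9 kW

101.9


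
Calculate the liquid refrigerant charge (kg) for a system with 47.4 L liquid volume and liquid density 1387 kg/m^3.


Charge = V * rho / 1000
Charge = 47.4 * 1387 / 1000
Charge = 65.74 kg

65.74


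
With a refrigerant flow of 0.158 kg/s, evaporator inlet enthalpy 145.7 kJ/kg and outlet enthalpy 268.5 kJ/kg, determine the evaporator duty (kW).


dh = 268.5 - 145.7 = 122.8 kJ/kg
Q_evap = m_dot * dh = 0.158 * 122.8
Q_evap = 19.4 kW

19.4


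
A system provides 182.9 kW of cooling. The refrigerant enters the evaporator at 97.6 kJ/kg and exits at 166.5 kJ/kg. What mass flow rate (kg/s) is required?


dh = 166.5 - 97.6 = 68.9 kJ/kg
m_dot = Q / dh = 182.9 / 68.9 = 2.6546 kg/s

2.6546


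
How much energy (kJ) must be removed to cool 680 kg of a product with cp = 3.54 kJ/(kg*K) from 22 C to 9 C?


dT = 22 - (9) = 13 K
Q = m * cp * dT = 680 * 3.54 * 13
Q = 31294 kJ

31294


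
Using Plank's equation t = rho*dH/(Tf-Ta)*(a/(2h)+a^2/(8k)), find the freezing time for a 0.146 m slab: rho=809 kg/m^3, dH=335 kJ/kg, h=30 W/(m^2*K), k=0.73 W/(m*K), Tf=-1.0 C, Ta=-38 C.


dT = -1.0 - (-38) = 37.0 K
term1 = a/(2h) = 0.146/(2*30) = 0.002433333333
term2 = a^2/(8k) = 0.146^2/(8*0.73) = 0.00365
t = rho*dH*1000/dT * (term1 + term2)
t = 809*335*1000/37.0 * (0.002433333333 + 0.00365)
t = 44559 s

44559


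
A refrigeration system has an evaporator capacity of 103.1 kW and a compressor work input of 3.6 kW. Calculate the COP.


COP = Q_evap / W
COP = 103.1 / 3.6
COP = 28.639

28.639


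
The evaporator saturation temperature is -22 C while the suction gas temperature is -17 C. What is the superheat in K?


Superheat = T_suction - T_evap
Superheat = -17 - (-22)
Superheat = 5 K

5


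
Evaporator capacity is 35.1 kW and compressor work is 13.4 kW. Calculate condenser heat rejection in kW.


Q_cond = Q_evap + W
Q_cond = 35.1 + 13.4
Q_cond = 48.5 kW

48.5


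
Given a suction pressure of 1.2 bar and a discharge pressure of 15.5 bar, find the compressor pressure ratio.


PR = P_high / P_low
PR = 15.5 / 1.2
PR = 12.917

12.917


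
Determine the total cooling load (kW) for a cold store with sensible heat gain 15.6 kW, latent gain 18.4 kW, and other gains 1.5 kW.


Q_total = Q_s + Q_l + Q_misc
Q_total = 15.6 + 18.4 + 1.5
Q_total = 35.5 kW

35.5


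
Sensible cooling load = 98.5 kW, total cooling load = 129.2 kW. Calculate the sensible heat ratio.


SHR = Q_sensible / Q_total
SHR = 98.5 / 129.2
SHR = 0.762

0.762


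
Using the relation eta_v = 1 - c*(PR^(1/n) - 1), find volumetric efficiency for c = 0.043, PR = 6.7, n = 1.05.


PR^(1/n) = 6.7^(1/1.05) = 6.11980955
eta_v = 1 - 0.043 * (6.11980955 - 1)
eta_v = 0.7798

0.7798


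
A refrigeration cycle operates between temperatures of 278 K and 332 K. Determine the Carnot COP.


dT = 332 - 278 = 54 K
COP_carnot = T_cold / dT = 278 / 54
COP_carnot = 5.148

5.148


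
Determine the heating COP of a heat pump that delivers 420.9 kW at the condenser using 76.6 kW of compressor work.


COP_hp = Q_cond / W
COP_hp = 420.9 / 76.6
COP_hp = 5.495

5.495


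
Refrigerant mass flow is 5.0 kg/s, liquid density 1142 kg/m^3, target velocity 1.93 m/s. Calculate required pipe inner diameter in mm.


A = m_dot / (rho * v) = 5.0 / (1142 * 1.93) = 0.002268540784 m^2
d = sqrt(4*A/pi) * 1000
d = 53.7 mm

53.7


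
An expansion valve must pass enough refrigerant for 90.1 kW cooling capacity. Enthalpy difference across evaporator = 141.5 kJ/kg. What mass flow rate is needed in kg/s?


m_dot = Q / dh
m_dot = 90.1 / 141.5
m_dot = 0.6367 kg/s

0.6367


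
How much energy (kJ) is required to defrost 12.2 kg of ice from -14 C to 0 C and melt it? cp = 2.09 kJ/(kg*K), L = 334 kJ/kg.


Sensible heat = cp * dT = 2.09 * 14 = 29.26 kJ/kg
Total per kg = 29.26 + 334 = 363.26 kJ/kg
Q = m * total = 12.2 * 363.26
Q = 4431.8 kJ

4431.8


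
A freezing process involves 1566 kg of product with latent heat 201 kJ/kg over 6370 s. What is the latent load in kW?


Q_lat = m * h_fg / t
Q_lat = 1566 * 201 / 6370
Q_lat = 49.41 kW

49.41


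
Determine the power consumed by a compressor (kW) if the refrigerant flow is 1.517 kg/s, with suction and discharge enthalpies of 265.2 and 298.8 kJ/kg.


dh = 298.8 - 265.2 = 33.6 kJ/kg
W = m_dot * dh = 1.517 * 33.6 = 50.97 kW

50.97


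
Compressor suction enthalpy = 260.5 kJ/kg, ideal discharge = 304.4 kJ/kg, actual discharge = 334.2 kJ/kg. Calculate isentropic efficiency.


dh_ideal = 304.4 - 260.5 = 43.9 kJ/kg
dh_actual = 334.2 - 260.5 = 73.7 kJ/kg
eta_s = dh_ideal / dh_actual = 43.9 / 73.7
eta_s = 0.5957

0.5957


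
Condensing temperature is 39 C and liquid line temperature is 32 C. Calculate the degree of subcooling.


Subcooling = T_cond - T_liquid
Subcooling = 39 - 32
Subcooling = 7 K

7


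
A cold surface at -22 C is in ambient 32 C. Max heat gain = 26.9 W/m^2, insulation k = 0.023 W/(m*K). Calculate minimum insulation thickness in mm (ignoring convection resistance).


dT = 32 - (-22) = 54 K
thickness = k * dT / q_max * 1000
thickness = 0.023 * 54 / 26.9 * 1000
thickness = 46.2 mm

46.2


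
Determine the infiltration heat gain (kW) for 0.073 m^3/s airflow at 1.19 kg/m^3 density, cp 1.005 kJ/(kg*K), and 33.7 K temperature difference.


Q = V_dot * rho * cp * dT
Q = 0.073 * 1.19 * 1.005 * 33.7
Q = 2.942 kW

2.942


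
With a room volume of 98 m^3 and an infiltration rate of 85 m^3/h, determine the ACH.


ACH = flow / volume
ACH = 85 / 98
ACH = 0.867

0.867


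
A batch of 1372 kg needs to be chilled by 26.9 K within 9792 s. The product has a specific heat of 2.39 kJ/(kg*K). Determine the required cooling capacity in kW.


Q = m * cp * dT / t
Q = 1372 * 2.39 * 26.9 / 9792
Q = 9.008 kW

9.008


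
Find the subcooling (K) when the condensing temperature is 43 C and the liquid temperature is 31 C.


Subcooling = T_cond - T_liquid
Subcooling = 43 - 31
Subcooling = 12 K

12


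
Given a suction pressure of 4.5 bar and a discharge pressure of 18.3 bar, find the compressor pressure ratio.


PR = P_high / P_low
PR = 18.3 / 4.5
PR = 4.067

4.067


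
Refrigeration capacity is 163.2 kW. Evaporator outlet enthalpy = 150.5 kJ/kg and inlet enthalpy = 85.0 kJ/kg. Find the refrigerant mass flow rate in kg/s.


dh = 150.5 - 85.0 = 65.5 kJ/kg
m_dot = Q / dh = 163.2 / 65.5 = 2.4916 kg/s

2.4916


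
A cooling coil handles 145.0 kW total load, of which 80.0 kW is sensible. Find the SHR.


SHR = Q_sensible / Q_total
SHR = 80.0 / 145.0
SHR = 0.552

0.552


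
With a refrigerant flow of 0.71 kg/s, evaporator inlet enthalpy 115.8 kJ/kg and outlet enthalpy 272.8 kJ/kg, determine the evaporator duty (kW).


dh = 272.8 - 115.8 = 157.0 kJ/kg
Q_evap = m_dot * dh = 0.71 * 157.0
Q_evap = 111.47 kW

111.47


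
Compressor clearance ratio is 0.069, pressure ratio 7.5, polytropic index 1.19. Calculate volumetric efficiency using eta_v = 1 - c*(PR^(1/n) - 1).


PR^(1/n) = 7.5^(1/1.19) = 5.43682807
eta_v = 1 - 0.069 * (5.43682807 - 1)
eta_v = 0.6939

0.6939


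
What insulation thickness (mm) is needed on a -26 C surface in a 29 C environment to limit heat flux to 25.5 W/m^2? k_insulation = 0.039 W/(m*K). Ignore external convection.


dT = 29 - (-26) = 55 K
thickness = k * dT / q_max * 1000
thickness = 0.039 * 55 / 25.5 * 1000
thickness = 84.1 mm

84.1


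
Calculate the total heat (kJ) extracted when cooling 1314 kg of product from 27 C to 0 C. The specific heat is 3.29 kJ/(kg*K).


dT = 27 - (0) = 27 K
Q = m * cp * dT = 1314 * 3.29 * 27
Q = 116723 kJ

116723


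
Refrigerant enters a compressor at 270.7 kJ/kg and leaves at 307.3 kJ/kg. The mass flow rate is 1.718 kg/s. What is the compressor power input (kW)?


dh = 307.3 - 270.7 = 36.6 kJ/kg
W = m_dot * dh = 1.718 * 36.6 = 62.88 kW

62.88


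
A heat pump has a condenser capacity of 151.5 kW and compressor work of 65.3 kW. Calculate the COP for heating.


COP_hp = Q_cond / W
COP_hp = 151.5 / 65.3
COP_hp = 2.32

2.32


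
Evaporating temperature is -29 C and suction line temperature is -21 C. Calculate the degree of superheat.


Superheat = T_suction - T_evap
Superheat = -21 - (-29)
Superheat = 8 K

8


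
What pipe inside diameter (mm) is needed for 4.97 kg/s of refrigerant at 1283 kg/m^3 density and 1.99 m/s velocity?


A = m_dot / (rho * v) = 4.97 / (1283 * 1.99) = 0.001946599717 m^2
d = sqrt(4*A/pi) * 1000
d = 49.8 mm

49.8


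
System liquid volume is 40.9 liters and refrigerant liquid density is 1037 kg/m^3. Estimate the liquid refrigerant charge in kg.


Charge = V * rho / 1000
Charge = 40.9 * 1037 / 1000
Charge = 42.41 kg

42.41


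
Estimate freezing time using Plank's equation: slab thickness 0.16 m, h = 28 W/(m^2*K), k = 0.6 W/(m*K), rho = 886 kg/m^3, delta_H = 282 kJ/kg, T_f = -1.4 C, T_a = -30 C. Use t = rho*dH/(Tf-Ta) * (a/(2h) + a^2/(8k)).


dT = -1.4 - (-30) = 28.6 K
term1 = a/(2h) = 0.16/(2*28) = 0.002857142857
term2 = a^2/(8k) = 0.16^2/(8*0.6) = 0.005333333333
t = rho*dH*1000/dT * (term1 + term2)
t = 886*282*1000/28.6 * (0.002857142857 + 0.005333333333)
t = 71553 s

71553


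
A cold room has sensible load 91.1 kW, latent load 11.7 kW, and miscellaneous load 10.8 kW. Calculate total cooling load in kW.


Q_total = Q_s + Q_l + Q_misc
Q_total = 91.1 + 11.7 + 10.8
Q_total = 113.6 kW

113.6


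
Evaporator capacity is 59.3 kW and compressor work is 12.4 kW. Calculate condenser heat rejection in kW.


Q_cond = Q_evap + W
Q_cond = 59.3 + 12.4
Q_cond = 71.7 kW

71.7


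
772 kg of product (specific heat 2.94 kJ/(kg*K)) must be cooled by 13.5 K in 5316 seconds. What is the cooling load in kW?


Q = m * cp * dT / t
Q = 772 * 2.94 * 13.5 / 5316
Q = 5.764 kW

5.764


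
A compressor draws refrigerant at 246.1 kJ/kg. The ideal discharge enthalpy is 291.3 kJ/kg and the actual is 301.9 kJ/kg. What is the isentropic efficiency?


dh_ideal = 291.3 - 246.1 = 45.2 kJ/kg
dh_actual = 301.9 - 246.1 = 55.8 kJ/kg
eta_s = dh_ideal / dh_actual = 45.2 / 55.8
eta_s = 0.81

0.81


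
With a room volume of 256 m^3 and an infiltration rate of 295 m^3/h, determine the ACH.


ACH = flow / volume
ACH = 295 / 256
ACH = 1.152

1.152


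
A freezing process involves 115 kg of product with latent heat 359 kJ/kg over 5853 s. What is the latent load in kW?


Q_lat = m * h_fg / t
Q_lat = 115 * 359 / 5853
Q_lat = 7.05 kW

7.05


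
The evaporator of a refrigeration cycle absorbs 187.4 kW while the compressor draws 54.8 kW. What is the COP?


COP = Q_evap / W
COP = 187.4 / 54.8
COP = 3.42

3.42


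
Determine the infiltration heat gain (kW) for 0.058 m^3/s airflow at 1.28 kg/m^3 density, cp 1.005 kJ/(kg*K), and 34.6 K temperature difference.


Q = V_dot * rho * cp * dT
Q = 0.058 * 1.28 * 1.005 * 34.6
Q = 2.582 kW

2.582


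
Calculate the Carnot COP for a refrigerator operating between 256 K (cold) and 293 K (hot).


dT = 293 - 256 = 37 K
COP_carnot = T_cold / dT = 256 / 37
COP_carnot = 6.919

6.919


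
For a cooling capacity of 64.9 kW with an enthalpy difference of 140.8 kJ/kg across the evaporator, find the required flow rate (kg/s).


m_dot = Q / dh
m_dot = 64.9 / 140.8
m_dot = 0.4609 kg/s

0.4609


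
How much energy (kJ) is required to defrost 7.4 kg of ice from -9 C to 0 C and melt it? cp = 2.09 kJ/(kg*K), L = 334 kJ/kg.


Sensible heat = cp * dT = 2.09 * 9 = 18.81 kJ/kg
Total per kg = 18.81 + 334 = 352.81 kJ/kg
Q = m * total = 7.4 * 352.81
Q = 2610.8 kJ

2610.8


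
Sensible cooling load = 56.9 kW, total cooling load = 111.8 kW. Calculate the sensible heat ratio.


SHR = Q_sensible / Q_total
SHR = 56.9 / 111.8
SHR = 0.509

0.509


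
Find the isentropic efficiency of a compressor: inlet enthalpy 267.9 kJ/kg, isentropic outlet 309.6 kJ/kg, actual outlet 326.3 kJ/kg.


dh_ideal = 309.6 - 267.9 = 41.7 kJ/kg
dh_actual = 326.3 - 267.9 = 58.4 kJ/kg
eta_s = dh_ideal / dh_actual = 41.7 / 58.4
eta_s = 0.714

0.714


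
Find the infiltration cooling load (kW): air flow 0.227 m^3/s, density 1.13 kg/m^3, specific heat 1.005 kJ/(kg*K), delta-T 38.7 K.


Q = V_dot * rho * cp * dT
Q = 0.227 * 1.13 * 1.005 * 38.7
Q = 9.977 kW

9.977


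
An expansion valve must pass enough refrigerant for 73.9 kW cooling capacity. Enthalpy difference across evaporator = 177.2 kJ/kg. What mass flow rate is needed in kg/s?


m_dot = Q / dh
m_dot = 73.9 / 177.2
m_dot = 0.417 kg/s

0.417


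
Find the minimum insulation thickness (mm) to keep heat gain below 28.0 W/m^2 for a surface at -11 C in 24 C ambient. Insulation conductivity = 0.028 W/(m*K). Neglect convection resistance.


dT = 24 - (-11) = 35 K
thickness = k * dT / q_max * 1000
thickness = 0.028 * 35 / 28.0 * 1000
thickness = 35.0 mm

35.0


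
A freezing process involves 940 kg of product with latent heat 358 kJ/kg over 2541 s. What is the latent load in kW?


Q_lat = m * h_fg / t
Q_lat = 940 * 358 / 2541
Q_lat = 132.44 kW

132.44


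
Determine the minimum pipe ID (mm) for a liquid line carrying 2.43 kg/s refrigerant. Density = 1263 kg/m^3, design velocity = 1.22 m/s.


A = m_dot / (rho * v) = 2.43 / (1263 * 1.22) = 0.001577041392 m^2
d = sqrt(4*A/pi) * 1000
d = 44.8 mm

44.8


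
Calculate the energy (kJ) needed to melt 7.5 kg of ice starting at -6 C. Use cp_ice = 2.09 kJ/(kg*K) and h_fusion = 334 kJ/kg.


Sensible heat = cp * dT = 2.09 * 6 = 12.54 kJ/kg
Total per kg = 12.54 + 334 = 346.54 kJ/kg
Q = m * total = 7.5 * 346.54
Q = 2599.1 kJ

2599.1


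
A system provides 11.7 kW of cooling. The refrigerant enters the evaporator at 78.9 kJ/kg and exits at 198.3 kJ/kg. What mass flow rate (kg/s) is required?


dh = 198.3 - 78.9 = 119.4 kJ/kg
m_dot = Q / dh = 11.7 / 119.4 = 0.098 kg/s

0.098


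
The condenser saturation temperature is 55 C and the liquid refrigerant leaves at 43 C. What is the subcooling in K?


Subcooling = T_cond - T_liquid
Subcooling = 55 - 43
Subcooling = 12 K

12


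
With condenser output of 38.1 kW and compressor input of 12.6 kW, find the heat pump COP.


COP_hp = Q_cond / W
COP_hp = 38.1 / 12.6
COP_hp = 3.024

3.024


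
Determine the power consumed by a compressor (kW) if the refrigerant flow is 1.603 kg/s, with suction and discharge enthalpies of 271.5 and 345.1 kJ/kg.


dh = 345.1 - 271.5 = 73.6 kJ/kg
W = m_dot * dh = 1.603 * 73.6 = 117.98 kW

117.98


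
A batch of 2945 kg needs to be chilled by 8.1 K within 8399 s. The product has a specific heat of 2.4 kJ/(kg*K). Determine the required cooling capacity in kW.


Q = m * cp * dT / t
Q = 2945 * 2.4 * 8.1 / 8399
Q = 6.816 kW

6.816


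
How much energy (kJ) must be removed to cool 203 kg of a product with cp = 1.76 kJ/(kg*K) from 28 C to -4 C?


dT = 28 - (-4) = 32 K
Q = m * cp * dT = 203 * 1.76 * 32
Q = 11433 kJ

11433


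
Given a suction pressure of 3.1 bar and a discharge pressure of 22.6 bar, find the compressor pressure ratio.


PR = P_high / P_low
PR = 22.6 / 3.1
PR = 7.29

7.29


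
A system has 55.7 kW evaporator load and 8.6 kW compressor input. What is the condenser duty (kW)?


Q_cond = Q_evap + W
Q_cond = 55.7 + 8.6
Q_cond = 64.3 kW

64.3


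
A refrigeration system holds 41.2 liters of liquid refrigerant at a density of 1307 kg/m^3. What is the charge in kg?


Charge = V * rho / 1000
Charge = 41.2 * 1307 / 1000
Charge = 53.85 kg

53.85


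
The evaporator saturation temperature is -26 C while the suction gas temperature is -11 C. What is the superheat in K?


Superheat = T_suction - T_evap
Superheat = -11 - (-26)
Superheat = 15 K

15


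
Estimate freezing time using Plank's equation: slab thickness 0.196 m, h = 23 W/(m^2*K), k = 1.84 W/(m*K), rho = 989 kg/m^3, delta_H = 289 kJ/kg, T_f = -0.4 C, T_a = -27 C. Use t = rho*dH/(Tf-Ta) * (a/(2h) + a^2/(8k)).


dT = -0.4 - (-27) = 26.6 K
term1 = a/(2h) = 0.196/(2*23) = 0.004260869565
term2 = a^2/(8k) = 0.196^2/(8*1.84) = 0.002609782609
t = rho*dH*1000/dT * (term1 + term2)
t = 989*289*1000/26.6 * (0.004260869565 + 0.002609782609)
t = 73826 s

73826


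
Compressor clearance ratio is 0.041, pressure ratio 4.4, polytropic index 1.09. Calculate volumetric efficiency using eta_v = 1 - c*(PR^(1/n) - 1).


PR^(1/n) = 4.4^(1/1.09) = 3.89335098
eta_v = 1 - 0.041 * (3.89335098 - 1)
eta_v = 0.8814

0.8814


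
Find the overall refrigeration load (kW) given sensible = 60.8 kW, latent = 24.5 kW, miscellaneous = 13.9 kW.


Q_total = Q_s + Q_l + Q_misc
Q_total = 60.8 + 24.5 + 13.9
Q_total = 99.2 kW

99.2


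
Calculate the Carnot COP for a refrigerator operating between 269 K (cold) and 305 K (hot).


dT = 305 - 269 = 36 K
COP_carnot = T_cold / dT = 269 / 36
COP_carnot = 7.472

7.472


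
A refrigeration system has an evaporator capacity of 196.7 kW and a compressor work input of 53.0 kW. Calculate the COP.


COP = Q_evap / W
COP = 196.7 / 53.0
COP = 3.711

3.711


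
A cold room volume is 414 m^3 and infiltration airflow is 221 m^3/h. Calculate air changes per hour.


ACH = flow / volume
ACH = 221 / 414
ACH = 0.534

0.534


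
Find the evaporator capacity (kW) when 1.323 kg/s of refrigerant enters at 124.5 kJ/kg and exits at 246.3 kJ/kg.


dh = 246.3 - 124.5 = 121.8 kJ/kg
Q_evap = m_dot * dh = 1.323 * 121.8
Q_evap = 161.14 kW

161.14


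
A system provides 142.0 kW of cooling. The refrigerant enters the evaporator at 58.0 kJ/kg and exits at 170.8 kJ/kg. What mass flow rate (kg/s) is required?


dh = 170.8 - 58.0 = 112.8 kJ/kg
m_dot = Q / dh = 142.0 / 112.8 = 1.2589 kg/s

1.2589


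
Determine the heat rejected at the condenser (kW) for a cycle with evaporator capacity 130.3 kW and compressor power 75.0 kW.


Q_cond = Q_evap + W
Q_cond = 130.3 + 75.0
Q_cond = 205.3 kW

205.3


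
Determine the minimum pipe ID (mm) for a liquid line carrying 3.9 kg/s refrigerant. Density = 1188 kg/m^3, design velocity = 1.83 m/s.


A = m_dot / (rho * v) = 3.9 / (1188 * 1.83) = 0.001793895237 m^2
d = sqrt(4*A/pi) * 1000
d = 47.8 mm

47.8


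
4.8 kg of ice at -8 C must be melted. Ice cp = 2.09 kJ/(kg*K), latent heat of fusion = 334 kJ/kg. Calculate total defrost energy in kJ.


Sensible heat = cp * dT = 2.09 * 8 = 16.72 kJ/kg
Total per kg = 16.72 + 334 = 350.72 kJ/kg
Q = m * total = 4.8 * 350.72
Q = 1683.5 kJ

1683.5


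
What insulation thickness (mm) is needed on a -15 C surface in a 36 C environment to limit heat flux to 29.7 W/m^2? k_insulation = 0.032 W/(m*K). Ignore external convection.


dT = 36 - (-15) = 51 K
thickness = k * dT / q_max * 1000
thickness = 0.032 * 51 / 29.7 * 1000
thickness = 54.9 mm

54.9


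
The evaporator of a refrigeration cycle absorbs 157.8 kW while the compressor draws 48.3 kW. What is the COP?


COP = Q_evap / W
COP = 157.8 / 48.3
COP = 3.267

3.267


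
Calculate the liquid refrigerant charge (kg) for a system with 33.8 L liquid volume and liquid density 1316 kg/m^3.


Charge = V * rho / 1000
Charge = 33.8 * 1316 / 1000
Charge = 44.48 kg

44.48


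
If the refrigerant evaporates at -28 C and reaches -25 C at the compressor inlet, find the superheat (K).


Superheat = T_suction - T_evap
Superheat = -25 - (-28)
Superheat = 3 K

3


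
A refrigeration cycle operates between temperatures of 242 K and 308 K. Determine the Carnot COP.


dT = 308 - 242 = 66 K
COP_carnot = T_cold / dT = 242 / 66
COP_carnot = 3.667

3.667


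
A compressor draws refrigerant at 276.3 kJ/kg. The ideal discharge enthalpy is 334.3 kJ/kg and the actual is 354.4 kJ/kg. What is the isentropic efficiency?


dh_ideal = 334.3 - 276.3 = 58.0 kJ/kg
dh_actual = 354.4 - 276.3 = 78.1 kJ/kg
eta_s = dh_ideal / dh_actual = 58.0 / 78.1
eta_s = 0.7426

0.7426


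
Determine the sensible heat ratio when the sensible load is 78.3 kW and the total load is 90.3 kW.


SHR = Q_sensible / Q_total
SHR = 78.3 / 90.3
SHR = 0.867

0.867


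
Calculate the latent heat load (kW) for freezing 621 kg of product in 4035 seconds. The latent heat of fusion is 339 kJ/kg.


Q_lat = m * h_fg / t
Q_lat = 621 * 339 / 4035
Q_lat = 52.17 kW

52.17


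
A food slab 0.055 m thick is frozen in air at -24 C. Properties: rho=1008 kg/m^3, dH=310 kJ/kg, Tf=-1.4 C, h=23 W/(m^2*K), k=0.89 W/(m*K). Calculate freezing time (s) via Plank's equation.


dT = -1.4 - (-24) = 22.6 K
term1 = a/(2h) = 0.055/(2*23) = 0.001195652174
term2 = a^2/(8k) = 0.055^2/(8*0.89) = 0.0004248595506
t = rho*dH*1000/dT * (term1 + term2)
t = 1008*310*1000/22.6 * (0.001195652174 + 0.0004248595506)
t = 22406 s

22406


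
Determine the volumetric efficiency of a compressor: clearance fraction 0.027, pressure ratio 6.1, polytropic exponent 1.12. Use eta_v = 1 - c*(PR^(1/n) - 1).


PR^(1/n) = 6.1^(1/1.12) = 5.02559345
eta_v = 1 - 0.027 * (5.02559345 - 1)
eta_v = 0.8913

0.8913


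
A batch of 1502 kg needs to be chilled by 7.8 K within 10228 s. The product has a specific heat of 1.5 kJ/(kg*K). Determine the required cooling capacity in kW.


Q = m * cp * dT / t
Q = 1502 * 1.5 * 7.8 / 10228
Q = 1.718 kW

1.718


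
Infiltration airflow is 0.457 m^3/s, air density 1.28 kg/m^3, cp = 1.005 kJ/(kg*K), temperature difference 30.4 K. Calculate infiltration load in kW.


Q = V_dot * rho * cp * dT
Q = 0.457 * 1.28 * 1.005 * 30.4
Q = 17.872 kW

17.872


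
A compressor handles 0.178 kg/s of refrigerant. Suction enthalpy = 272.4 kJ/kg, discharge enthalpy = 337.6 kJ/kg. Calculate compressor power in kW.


dh = 337.6 - 272.4 = 65.2 kJ/kg
W = m_dot * dh = 0.178 * 65.2 = 11.61 kW

11.61


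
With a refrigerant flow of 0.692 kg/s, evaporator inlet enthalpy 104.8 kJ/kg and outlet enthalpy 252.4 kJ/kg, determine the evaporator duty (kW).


dh = 252.4 - 104.8 = 147.6 kJ/kg
Q_evap = m_dot * dh = 0.692 * 147.6
Q_evap = 102.14 kW

102.14


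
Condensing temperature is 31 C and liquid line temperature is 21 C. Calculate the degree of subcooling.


Subcooling = T_cond - T_liquid
Subcooling = 31 - 21
Subcooling = 10 K

10


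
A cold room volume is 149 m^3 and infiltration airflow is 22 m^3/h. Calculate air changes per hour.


ACH = flow / volume
ACH = 22 / 149
ACH = 0.148

0.148


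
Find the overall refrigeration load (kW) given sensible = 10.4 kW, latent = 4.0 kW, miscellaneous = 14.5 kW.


Q_total = Q_s + Q_l + Q_misc
Q_total = 10.4 + 4.0 + 14.5
Q_total = 28.9 kW

28.9


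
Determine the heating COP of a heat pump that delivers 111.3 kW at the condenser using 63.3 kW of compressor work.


COP_hp = Q_cond / W
COP_hp = 111.3 / 63.3
COP_hp = 1.758

1.758


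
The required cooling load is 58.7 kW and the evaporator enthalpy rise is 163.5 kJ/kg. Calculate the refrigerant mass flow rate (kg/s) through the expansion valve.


m_dot = Q / dh
m_dot = 58.7 / 163.5
m_dot = 0.359 kg/s

0.359


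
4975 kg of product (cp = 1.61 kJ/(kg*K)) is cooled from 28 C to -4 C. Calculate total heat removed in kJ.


dT = 28 - (-4) = 32 K
Q = m * cp * dT = 4975 * 1.61 * 32
Q = 256312 kJ

256312


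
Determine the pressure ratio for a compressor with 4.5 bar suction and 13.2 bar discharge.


PR = P_high / P_low
PR = 13.2 / 4.5
PR = 2.933

2.933


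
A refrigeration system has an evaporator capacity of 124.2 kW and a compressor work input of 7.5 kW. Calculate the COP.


COP = Q_evap / W
COP = 124.2 / 7.5
COP = 16.56

16.56


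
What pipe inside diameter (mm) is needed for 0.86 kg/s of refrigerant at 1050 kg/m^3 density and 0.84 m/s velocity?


A = m_dot / (rho * v) = 0.86 / (1050 * 0.84) = 0.0009750566893 m^2
d = sqrt(4*A/pi) * 1000
d = 35.2 mm

35.2


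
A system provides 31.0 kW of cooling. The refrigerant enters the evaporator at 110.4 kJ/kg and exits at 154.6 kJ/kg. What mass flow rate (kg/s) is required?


dh = 154.6 - 110.4 = 44.2 kJ/kg
m_dot = Q / dh = 31.0 / 44.2 = 0.7014 kg/s

0.7014


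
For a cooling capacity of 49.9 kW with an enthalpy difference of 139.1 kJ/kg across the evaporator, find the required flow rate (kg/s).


m_dot = Q / dh
m_dot = 49.9 / 139.1
m_dot = 0.3587 kg/s

0.3587


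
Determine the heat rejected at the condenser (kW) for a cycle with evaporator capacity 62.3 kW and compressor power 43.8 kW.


Q_cond = Q_evap + W
Q_cond = 62.3 + 43.8
Q_cond = 106.1 kW

106.1


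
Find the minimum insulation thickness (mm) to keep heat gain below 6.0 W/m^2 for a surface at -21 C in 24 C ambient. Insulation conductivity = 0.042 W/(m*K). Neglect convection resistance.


dT = 24 - (-21) = 45 K
thickness = k * dT / q_max * 1000
thickness = 0.042 * 45 / 6.0 * 1000
thickness = 315.0 mm

315.0


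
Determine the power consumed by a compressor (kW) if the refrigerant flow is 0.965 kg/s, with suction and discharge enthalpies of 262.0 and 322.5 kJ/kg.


dh = 322.5 - 262.0 = 60.5 kJ/kg
W = m_dot * dh = 0.965 * 60.5 = 58.38 kW

58.38


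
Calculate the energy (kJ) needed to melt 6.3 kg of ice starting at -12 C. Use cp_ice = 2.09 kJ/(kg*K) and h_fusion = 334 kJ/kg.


Sensible heat = cp * dT = 2.09 * 12 = 25.08 kJ/kg
Total per kg = 25.08 + 334 = 359.08 kJ/kg
Q = m * total = 6.3 * 359.08
Q = 2262.2 kJ

2262.2


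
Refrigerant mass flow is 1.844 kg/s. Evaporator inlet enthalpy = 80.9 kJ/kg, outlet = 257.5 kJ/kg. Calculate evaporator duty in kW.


dh = 257.5 - 80.9 = 176.6 kJ/kg
Q_evap = m_dot * dh = 1.844 * 176.6
Q_evap = 325.65 kW

325.65


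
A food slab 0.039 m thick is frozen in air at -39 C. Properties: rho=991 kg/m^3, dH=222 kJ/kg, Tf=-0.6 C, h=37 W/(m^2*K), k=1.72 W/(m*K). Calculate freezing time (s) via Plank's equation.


dT = -0.6 - (-39) = 38.4 K
term1 = a/(2h) = 0.039/(2*37) = 0.000527027027
term2 = a^2/(8k) = 0.039^2/(8*1.72) = 0.0001105377907
t = rho*dH*1000/dT * (term1 + term2)
t = 991*222*1000/38.4 * (0.000527027027 + 0.0001105377907)
t = 3653 s

3653


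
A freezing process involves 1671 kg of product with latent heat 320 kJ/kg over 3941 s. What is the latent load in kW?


Q_lat = m * h_fg / t
Q_lat = 1671 * 320 / 3941
Q_lat = 135.68 kW

135.68


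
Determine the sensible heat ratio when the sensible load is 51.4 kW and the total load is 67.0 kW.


SHR = Q_sensible / Q_total
SHR = 51.4 / 67.0
SHR = 0.767

0.767


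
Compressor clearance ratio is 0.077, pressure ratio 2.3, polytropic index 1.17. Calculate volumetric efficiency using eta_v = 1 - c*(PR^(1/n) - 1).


PR^(1/n) = 2.3^(1/1.17) = 2.03783535
eta_v = 1 - 0.077 * (2.03783535 - 1)
eta_v = 0.9201

0.9201


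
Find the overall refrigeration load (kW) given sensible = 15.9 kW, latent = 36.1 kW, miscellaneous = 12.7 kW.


Q_total = Q_s + Q_l + Q_misc
Q_total = 15.9 + 36.1 + 12.7
Q_total = 64.7 kW

64.7


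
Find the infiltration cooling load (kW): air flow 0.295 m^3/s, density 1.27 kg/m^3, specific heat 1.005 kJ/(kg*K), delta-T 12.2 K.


Q = V_dot * rho * cp * dT
Q = 0.295 * 1.27 * 1.005 * 12.2
Q = 4.594 kW

4.594


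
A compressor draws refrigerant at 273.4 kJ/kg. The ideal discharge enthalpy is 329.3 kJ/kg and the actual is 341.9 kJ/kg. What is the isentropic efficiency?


dh_ideal = 329.3 - 273.4 = 55.9 kJ/kg
dh_actual = 341.9 - 273.4 = 68.5 kJ/kg
eta_s = dh_ideal / dh_actual = 55.9 / 68.5
eta_s = 0.8161

0.8161


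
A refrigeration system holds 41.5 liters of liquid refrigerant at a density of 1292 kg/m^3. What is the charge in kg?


Charge = V * rho / 1000
Charge = 41.5 * 1292 / 1000
Charge = 53.62 kg

53.62


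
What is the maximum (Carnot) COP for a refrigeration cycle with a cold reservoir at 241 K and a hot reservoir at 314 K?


dT = 314 - 241 = 73 K
COP_carnot = T_cold / dT = 241 / 73
COP_carnot = 3.301

3.301
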